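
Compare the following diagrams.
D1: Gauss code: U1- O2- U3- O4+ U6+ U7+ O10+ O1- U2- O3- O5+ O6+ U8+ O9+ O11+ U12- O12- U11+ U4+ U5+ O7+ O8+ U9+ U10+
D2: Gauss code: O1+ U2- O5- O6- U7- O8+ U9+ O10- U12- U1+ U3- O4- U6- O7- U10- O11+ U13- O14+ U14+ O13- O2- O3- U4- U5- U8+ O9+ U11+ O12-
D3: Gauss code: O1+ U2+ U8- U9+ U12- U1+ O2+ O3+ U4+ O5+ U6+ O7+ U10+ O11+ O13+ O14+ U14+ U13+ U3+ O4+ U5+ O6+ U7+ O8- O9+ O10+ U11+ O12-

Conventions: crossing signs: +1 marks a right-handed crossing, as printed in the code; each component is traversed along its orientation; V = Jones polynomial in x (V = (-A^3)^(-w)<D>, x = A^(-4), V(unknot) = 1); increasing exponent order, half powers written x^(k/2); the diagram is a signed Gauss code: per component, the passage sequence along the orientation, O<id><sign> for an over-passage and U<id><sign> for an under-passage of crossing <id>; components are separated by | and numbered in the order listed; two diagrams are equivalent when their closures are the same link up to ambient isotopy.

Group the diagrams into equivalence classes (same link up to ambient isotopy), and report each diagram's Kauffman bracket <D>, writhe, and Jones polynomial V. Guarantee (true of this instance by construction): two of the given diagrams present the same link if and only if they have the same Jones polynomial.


classes: {D1} | {D2} | {D3}
V(D1) = x - x^2 + 2x^3 - x^4 + x^5 - x^6  [12 crossings, <D> = -A^-12 + A^-8 - A^-4 + 2 - A^4 + A^8, w = +4]
V(D2) = -x^-6 + x^-5 - x^-4 + 2x^-3 - x^-2 + x^-1  [14 crossings, <D> = A^-8 - A^-4 + 2 - A^4 + A^8 - A^12, w = -4]
V(D3) = x^3 + x^5 - x^6 + x^7 - x^8 + x^9 - x^10  (w +10, c 14, <D> = -A^-10 + A^-6 - A^-2 + A^2 - A^6 + A^10 + A^18)
insight: 3 values of V(x) split the 3 diagrams


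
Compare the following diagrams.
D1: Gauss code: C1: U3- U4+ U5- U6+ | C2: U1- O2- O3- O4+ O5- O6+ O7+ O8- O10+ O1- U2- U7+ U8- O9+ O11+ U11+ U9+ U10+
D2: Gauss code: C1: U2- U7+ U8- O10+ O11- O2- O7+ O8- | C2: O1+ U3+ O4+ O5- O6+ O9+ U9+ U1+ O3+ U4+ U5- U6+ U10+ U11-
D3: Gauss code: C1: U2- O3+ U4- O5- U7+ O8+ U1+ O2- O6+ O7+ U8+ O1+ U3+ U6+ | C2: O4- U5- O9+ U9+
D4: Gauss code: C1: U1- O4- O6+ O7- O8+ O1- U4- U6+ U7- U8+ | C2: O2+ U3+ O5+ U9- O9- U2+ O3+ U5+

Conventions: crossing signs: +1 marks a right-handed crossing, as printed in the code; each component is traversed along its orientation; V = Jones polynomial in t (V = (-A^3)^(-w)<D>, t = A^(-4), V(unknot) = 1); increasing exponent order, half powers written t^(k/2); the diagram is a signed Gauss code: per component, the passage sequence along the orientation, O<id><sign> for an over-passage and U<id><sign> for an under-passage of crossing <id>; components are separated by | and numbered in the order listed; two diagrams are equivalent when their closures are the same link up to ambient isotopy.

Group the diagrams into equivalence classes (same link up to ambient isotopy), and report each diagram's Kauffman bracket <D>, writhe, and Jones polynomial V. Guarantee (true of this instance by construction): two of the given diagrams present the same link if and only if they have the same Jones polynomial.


grouping into links: {D1} | {D2, D4} | {D3}
V(D1) = -t^(-1/2) - t^(1/2)  (w +1, c 11, <D> = A + A^5)
D2 (bracket -A^-9 + A^-1 + A^3 + A^7; 11 crossings at w = +3): V = -t^(1/2) - t^(3/2) - t^(5/2) + t^(9/2)
V(D3) = -t^(-3/2) - 2t^(1/2) + t^(3/2) - t^(5/2) + t^(7/2)  (w +3, c 9, <D> = -A^-5 + A^-1 - A^3 + 2A^7 + A^15)
V(D4) = -t^(1/2) - t^(3/2) - t^(5/2) + t^(9/2)  [9 crossings, <D> = -A^-15 + A^-7 + A^-3 + A, w = +1]
why: comparing 4 Jones polynomials yields 3 groups


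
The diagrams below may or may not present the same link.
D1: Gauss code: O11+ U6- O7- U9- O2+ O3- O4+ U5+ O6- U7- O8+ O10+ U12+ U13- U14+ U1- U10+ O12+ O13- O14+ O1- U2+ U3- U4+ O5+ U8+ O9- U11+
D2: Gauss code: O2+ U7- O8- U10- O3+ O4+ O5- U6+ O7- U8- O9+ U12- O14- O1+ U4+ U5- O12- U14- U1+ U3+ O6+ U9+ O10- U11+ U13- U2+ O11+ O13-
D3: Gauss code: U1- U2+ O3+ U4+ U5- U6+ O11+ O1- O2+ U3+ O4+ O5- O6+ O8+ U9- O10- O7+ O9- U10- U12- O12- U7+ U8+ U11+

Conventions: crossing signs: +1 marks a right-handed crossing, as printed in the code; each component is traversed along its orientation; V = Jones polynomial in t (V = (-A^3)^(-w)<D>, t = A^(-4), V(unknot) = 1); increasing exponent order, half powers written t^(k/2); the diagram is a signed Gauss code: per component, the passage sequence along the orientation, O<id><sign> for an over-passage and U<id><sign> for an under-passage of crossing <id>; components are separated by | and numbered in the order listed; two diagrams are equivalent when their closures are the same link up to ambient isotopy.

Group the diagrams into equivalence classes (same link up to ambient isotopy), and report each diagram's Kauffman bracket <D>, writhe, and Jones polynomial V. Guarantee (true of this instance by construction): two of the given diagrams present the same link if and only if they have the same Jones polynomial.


equivalence classes: {D1, D2} | {D3}
D1 (bracket -A^-6 + 2A^-2 - 2A^2 + 3A^6 - 2A^10 + 2A^14 - A^18; 14 crossings at w = +2): V = -t^-3 + 2t^-2 - 2t^-1 + 3 - 2t + 2t^2 - t^3
D2 (bracket -A^-12 + 2A^-8 - 2A^-4 + 3 - 2A^4 + 2A^8 - A^12; 14 crossings at w = 0): V = -t^-3 + 2t^-2 - 2t^-1 + 3 - 2t + 2t^2 - t^3
D3 (bracket -A^-10 + A^-6 + A^2; 12 crossings at w = +2): V = t + t^3 - t^4
key observation: comparing 3 Jones polynomials yields 2 groups


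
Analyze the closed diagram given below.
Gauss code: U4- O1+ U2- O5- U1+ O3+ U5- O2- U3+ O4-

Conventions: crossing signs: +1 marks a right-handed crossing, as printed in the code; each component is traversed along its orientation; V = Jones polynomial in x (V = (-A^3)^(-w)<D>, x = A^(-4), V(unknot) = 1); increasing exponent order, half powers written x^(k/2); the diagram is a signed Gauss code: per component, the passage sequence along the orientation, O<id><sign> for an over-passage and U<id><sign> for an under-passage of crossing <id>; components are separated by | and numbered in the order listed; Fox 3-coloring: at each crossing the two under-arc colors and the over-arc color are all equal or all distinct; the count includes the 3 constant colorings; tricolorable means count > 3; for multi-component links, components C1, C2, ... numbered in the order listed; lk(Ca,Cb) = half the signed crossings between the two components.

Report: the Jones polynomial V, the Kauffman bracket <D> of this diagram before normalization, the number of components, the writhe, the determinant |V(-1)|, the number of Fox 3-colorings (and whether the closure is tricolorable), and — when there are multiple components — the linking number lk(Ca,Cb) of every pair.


Jones polynomial: V(x) = x^-2 - x^-1 + 1 - x + x^2
<D> = -A^-11 + A^-7 - A^-3 + A - A^5; writhe -1
components 1, writhe -1 (5 crossings)
3-colorings: 3 of 3^5, det 5 — not tricolorable
note: |V(-1)| = 5: so not tricolorable, since 3 does not divide 5


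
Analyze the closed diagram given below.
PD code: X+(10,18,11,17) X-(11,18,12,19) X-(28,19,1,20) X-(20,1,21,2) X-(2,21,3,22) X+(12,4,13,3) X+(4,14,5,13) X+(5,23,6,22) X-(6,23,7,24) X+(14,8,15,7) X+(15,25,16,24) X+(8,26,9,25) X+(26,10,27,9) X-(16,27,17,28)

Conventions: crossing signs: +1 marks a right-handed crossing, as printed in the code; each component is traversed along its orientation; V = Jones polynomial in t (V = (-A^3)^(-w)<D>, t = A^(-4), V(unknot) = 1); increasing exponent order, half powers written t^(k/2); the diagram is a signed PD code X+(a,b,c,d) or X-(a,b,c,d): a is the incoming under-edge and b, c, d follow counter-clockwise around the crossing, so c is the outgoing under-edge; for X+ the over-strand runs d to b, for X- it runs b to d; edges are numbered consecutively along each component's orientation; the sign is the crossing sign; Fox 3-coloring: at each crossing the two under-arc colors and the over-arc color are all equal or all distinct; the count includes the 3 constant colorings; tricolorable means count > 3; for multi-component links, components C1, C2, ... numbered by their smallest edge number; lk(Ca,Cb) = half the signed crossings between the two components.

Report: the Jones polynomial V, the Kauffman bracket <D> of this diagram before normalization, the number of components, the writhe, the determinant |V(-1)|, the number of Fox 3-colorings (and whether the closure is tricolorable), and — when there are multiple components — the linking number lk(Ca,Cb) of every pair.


V = -t^-1 + 2 - t + 2t^2 - t^3 + t^4 - t^5
<D> = -A^-14 + A^-10 - A^-6 + 2A^-2 - A^2 + 2A^6 - A^10 (w = +2)
1 component over 14 crossings, w = +2
9 Fox colorings among 3^14, |V(-1)| = 9: tricolorable
why: det 9 = |V(-1)|; divisible by 3, so tricolorable


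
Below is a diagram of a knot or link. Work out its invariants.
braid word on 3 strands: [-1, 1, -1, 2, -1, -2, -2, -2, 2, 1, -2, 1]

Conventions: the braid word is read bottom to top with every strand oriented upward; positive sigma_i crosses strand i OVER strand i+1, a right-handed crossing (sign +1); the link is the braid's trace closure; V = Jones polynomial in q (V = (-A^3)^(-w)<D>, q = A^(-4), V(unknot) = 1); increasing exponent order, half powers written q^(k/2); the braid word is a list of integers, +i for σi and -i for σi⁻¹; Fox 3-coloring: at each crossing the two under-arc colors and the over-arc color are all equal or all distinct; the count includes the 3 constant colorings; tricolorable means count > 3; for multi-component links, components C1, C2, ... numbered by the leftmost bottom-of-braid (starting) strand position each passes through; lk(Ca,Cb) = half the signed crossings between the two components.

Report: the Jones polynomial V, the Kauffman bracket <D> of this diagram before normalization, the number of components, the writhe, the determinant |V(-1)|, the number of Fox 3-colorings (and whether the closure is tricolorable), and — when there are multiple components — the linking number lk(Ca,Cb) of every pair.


V(q) = q^-3 + q^-2 + q^-1 + 1
bracket: A^-6 + A^-2 + A^2 + A^6, w = -2
3 components, writhe -2, over 12 crossings
lk(C1,C2) = -1
linking number lk(C1,C3) = 0
lk(C2,C3): 0
det 0, colorings 9 of 3^12 — tricolorable
observation: the span of V is 3, within the link bound 12 + 3 - 1


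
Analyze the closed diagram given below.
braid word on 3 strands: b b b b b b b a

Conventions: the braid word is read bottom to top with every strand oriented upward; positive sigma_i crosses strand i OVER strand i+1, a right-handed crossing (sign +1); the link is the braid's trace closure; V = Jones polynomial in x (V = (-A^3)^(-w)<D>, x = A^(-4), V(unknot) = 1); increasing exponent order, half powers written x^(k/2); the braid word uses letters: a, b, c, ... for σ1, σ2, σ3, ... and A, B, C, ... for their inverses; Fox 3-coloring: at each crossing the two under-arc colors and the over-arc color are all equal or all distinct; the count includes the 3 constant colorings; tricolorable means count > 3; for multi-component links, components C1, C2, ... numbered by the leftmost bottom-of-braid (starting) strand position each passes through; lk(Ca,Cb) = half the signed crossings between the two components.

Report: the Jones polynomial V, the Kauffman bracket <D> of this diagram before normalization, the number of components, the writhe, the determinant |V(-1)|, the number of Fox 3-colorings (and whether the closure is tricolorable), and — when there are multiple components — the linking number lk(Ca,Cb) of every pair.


V(x) = x^3 + x^5 - x^6 + x^7 - x^8 + x^9 - x^10
bracket: -A^-16 + A^-12 - A^-8 + A^-4 - 1 + A^4 + A^12, w = +8
1 component, writhe +8, over 8 crossings
det 7, colorings 3 of 3^8 — not tricolorable
observation: det 7 = |V(-1)|; not divisible by 3, so not tricolorable


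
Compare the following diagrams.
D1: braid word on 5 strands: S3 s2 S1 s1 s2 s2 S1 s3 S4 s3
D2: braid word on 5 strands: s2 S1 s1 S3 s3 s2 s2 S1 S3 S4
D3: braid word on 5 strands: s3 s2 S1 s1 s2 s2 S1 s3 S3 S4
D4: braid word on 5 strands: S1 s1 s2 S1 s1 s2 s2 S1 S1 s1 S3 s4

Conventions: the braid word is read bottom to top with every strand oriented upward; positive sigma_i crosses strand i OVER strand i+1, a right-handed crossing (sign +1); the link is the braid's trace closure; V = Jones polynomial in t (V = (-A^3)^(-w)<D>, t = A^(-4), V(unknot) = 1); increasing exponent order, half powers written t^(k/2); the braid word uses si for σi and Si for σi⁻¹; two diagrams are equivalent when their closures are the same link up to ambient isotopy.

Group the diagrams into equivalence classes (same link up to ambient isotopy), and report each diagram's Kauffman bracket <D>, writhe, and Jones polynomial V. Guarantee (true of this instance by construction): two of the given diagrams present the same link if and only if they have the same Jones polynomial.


equivalence classes: {D1, D2, D3, D4}
D1 (bracket -A^-10 + A^-6 + A^2; 10 crossings at w = +2): V = t + t^3 - t^4
V(D2) = t + t^3 - t^4  (w 0, c 10, <D> = -A^-16 + A^-12 + A^-4)
V(D3) = t + t^3 - t^4  (w +2, c 10, <D> = -A^-10 + A^-6 + A^2)
D4 (bracket -A^-10 + A^-6 + A^2; 12 crossings at w = +2): V = t + t^3 - t^4
observation: all 4 diagrams share one V(t), hence one class


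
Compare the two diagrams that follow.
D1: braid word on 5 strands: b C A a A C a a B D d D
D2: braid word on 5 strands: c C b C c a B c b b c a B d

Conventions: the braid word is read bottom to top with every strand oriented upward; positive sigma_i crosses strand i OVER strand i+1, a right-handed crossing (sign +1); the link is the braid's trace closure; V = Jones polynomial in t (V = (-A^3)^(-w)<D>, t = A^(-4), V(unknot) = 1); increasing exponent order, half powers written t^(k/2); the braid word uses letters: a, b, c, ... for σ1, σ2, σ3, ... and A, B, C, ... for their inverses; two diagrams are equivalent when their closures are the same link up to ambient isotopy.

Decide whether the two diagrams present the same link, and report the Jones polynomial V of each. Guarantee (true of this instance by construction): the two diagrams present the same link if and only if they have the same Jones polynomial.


same link: no
V(D1) = t^-3 + t^-2 + t^-1 + 1  [12 crossings, <D> = A^-6 + A^-2 + A^2 + A^6, w = -2]
V(D2) = t - t^2 + 2t^3 - t^4 + 2t^5 + t^7  (w +6, c 14, <D> = A^-10 + 2A^-2 - A^2 + 2A^6 - A^10 + A^14)
note: 2 values of V(t) split the 2 diagrams


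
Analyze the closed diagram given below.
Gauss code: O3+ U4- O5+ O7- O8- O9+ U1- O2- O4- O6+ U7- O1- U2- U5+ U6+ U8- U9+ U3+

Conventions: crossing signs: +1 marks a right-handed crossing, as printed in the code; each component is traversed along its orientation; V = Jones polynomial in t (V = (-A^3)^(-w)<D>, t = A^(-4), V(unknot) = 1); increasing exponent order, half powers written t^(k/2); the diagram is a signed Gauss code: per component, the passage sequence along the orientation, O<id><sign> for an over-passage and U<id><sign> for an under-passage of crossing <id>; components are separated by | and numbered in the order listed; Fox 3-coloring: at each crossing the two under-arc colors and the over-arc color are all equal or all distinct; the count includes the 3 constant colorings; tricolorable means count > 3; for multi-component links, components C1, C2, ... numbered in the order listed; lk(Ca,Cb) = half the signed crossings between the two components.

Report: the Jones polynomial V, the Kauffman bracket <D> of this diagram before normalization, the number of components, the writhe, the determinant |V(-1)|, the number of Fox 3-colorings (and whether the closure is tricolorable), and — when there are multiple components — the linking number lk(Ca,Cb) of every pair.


V = -t^-4 + t^-3 + t^-1
<D> = -A - A^9 + A^13 (w = -1)
1 component over 9 crossings, w = -1
9 Fox colorings among 3^9, |V(-1)| = 3: tricolorable
why: |V(-1)| = 3: so tricolorable, since 3 divides 3


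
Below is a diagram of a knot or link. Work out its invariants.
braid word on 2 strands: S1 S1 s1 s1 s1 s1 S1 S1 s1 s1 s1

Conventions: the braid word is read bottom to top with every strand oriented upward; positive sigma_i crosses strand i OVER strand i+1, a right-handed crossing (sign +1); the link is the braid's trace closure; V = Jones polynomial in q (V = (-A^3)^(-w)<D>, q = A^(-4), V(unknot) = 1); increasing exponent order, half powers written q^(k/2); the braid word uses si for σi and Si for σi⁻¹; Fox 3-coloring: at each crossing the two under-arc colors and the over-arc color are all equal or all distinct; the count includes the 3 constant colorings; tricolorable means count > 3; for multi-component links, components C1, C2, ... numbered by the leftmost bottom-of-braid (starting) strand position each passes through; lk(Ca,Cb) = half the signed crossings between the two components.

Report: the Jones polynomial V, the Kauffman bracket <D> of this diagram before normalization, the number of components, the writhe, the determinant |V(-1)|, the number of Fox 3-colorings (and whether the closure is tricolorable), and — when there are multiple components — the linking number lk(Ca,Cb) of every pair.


V = q + q^3 - q^4
<D> = A^-7 - A^-3 - A^5 (w = +3)
1 component over 11 crossings, w = +3
9 Fox colorings among 3^11, |V(-1)| = 3: tricolorable
why: a (2,3) torus form — a single generator 3 times


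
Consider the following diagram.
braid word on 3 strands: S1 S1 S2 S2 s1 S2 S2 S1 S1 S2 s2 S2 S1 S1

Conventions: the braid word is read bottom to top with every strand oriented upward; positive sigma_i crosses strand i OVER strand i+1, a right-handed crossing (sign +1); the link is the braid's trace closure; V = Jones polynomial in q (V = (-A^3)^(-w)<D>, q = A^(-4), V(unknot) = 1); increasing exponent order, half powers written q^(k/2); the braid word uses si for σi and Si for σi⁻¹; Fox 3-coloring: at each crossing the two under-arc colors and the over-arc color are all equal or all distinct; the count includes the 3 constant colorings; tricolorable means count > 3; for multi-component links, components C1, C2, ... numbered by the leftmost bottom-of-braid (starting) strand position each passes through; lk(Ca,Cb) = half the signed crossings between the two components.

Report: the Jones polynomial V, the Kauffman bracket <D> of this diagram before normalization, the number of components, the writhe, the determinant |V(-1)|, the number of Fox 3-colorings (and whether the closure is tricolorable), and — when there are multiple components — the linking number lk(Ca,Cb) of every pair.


V = -q^-12 + q^-11 - q^-10 + q^-9 - q^-8 + q^-6 + q^-4
<D> = A^-14 + A^-6 - A^2 + A^6 - A^10 + A^14 - A^18 (w = -10)
1 component over 14 crossings, w = -10
9 Fox colorings among 3^14, |V(-1)| = 3: tricolorable
why: the word shrinks to σ1⁻¹ σ1⁻¹ σ2⁻¹ σ2⁻¹ σ1 σ2⁻¹ σ2⁻¹ σ1⁻¹ σ1⁻¹ σ2⁻¹ σ1⁻¹ σ1⁻¹ after cancelling


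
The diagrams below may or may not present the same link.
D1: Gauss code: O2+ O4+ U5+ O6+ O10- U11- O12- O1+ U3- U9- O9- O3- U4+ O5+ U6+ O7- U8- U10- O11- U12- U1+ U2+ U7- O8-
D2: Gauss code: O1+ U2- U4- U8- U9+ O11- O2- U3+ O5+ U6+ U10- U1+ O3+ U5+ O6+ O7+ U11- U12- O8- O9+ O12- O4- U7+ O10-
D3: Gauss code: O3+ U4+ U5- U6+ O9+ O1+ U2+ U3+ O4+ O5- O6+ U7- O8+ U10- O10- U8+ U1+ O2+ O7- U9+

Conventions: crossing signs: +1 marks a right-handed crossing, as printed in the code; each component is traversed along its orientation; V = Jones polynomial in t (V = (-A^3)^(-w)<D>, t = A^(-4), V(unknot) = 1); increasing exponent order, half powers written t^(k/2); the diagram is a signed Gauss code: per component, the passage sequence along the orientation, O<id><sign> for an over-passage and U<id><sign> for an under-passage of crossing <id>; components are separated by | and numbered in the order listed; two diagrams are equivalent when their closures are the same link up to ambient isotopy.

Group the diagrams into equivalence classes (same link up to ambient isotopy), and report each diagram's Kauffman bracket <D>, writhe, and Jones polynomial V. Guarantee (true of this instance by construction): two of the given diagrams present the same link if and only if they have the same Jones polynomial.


grouping into links: {D1} | {D2} | {D3}
V(D1) = -t^-3 + 2t^-2 - 2t^-1 + 3 - 2t + 2t^2 - t^3  (w -2, c 12, <D> = -A^-18 + 2A^-14 - 2A^-10 + 3A^-6 - 2A^-2 + 2A^2 - A^6)
V(D2) = t + t^3 - t^4  (w 0, c 12, <D> = -A^-16 + A^-12 + A^-4)
V(D3) = t - t^2 + 2t^3 - t^4 + t^5 - t^6  (w +4, c 10, <D> = -A^-12 + A^-8 - A^-4 + 2 - A^4 + A^8)
key observation: V(t) takes 3 values over 3 diagrams, fixing the grouping


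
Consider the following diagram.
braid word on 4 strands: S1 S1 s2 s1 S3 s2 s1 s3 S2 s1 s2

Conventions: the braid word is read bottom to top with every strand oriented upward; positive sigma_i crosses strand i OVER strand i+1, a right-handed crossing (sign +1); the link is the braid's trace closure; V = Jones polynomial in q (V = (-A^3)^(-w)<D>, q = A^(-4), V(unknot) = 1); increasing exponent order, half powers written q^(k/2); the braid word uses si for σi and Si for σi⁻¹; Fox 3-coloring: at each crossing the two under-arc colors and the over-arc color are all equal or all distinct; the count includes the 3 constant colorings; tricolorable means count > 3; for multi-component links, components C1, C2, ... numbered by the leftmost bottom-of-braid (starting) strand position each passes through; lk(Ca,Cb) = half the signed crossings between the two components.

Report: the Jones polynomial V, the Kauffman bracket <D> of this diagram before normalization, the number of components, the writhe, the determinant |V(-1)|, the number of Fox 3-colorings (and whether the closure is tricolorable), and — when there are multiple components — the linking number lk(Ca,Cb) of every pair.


V = -q^-1 + 2 - q + 2q^2 - q^3 + q^4 - q^5
<D> = A^-11 - A^-7 + A^-3 - 2A + A^5 - 2A^9 + A^13 (w = +3)
1 component over 11 crossings, w = +3
9 Fox colorings among 3^11, |V(-1)| = 9: tricolorable
why: w = +3 (over 11 crossings) is diagram-only; (-A^3)^(-3) removes it from V


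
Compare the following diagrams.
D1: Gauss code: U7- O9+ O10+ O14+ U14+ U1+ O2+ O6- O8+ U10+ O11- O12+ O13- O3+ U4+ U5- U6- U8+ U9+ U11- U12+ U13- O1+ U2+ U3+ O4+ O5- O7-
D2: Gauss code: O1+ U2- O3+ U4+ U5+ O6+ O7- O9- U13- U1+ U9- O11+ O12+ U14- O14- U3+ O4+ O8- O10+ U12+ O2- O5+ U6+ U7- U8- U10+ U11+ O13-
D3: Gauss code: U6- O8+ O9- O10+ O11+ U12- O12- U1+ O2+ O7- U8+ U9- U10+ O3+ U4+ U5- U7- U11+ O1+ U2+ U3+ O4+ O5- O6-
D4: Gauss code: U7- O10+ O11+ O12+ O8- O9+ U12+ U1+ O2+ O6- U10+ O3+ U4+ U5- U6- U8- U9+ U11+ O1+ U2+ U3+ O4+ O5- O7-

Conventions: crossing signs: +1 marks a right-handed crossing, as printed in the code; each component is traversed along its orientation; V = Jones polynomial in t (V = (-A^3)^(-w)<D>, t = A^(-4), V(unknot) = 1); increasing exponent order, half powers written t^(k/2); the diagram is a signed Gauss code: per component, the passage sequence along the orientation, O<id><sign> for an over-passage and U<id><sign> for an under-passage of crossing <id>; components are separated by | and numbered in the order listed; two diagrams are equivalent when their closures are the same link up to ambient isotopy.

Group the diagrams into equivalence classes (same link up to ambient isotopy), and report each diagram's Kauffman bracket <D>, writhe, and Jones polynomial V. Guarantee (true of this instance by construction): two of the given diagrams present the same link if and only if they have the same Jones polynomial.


grouping into links: {D1, D2, D3, D4}
V(D1) = t - t^2 + 2t^3 - t^4 + t^5 - t^6  (w +4, c 14, <D> = -A^-12 + A^-8 - A^-4 + 2 - A^4 + A^8)
V(D2) = t - t^2 + 2t^3 - t^4 + t^5 - t^6  (w +2, c 14, <D> = -A^-18 + A^-14 - A^-10 + 2A^-6 - A^-2 + A^2)
V(D3) = t - t^2 + 2t^3 - t^4 + t^5 - t^6  [12 crossings, <D> = -A^-18 + A^-14 - A^-10 + 2A^-6 - A^-2 + A^2, w = +2]
V(D4) = t - t^2 + 2t^3 - t^4 + t^5 - t^6  (w +4, c 12, <D> = -A^-12 + A^-8 - A^-4 + 2 - A^4 + A^8)
why: one V(t) for all 4 diagrams — one class (guaranteed)


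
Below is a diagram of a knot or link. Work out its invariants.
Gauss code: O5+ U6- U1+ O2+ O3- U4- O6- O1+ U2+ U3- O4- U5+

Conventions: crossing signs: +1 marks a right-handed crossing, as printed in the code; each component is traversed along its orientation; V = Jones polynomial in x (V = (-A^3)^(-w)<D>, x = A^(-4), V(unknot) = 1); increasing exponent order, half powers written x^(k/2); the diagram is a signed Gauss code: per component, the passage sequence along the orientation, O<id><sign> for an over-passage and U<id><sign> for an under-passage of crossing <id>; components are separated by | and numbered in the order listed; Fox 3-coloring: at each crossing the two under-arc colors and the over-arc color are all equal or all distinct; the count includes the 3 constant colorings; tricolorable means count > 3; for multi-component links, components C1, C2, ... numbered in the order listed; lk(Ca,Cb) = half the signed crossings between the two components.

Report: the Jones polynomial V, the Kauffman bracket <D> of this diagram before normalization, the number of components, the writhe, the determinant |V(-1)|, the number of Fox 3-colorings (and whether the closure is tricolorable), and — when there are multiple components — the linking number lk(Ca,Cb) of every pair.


V = 1
<D> = 1 (w = 0)
1 component over 6 crossings, w = 0
3 Fox colorings among 3^6, |V(-1)| = 1: not tricolorable
why: w = 0 shifts under R1 moves; the (-A^3)^(0) factor cancels that in V


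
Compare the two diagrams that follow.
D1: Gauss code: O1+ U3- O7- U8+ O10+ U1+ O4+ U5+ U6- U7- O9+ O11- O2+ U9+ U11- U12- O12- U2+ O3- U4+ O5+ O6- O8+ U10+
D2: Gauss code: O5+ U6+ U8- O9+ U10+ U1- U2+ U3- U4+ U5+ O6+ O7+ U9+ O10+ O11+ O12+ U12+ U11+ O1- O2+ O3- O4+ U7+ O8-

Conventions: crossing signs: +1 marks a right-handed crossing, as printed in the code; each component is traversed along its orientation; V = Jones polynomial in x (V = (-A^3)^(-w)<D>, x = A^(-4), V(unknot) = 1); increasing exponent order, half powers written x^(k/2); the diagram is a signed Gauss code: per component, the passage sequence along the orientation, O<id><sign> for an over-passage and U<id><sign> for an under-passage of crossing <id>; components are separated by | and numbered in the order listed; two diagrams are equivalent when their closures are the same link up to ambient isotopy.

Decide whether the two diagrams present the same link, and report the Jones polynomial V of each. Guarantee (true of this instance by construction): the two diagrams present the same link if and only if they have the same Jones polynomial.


equivalent: no
D1 (bracket A^-14 - 2A^-10 + 2A^-6 - 2A^-2 + 2A^2 - A^6 + A^10; 12 crossings at w = +2): V = x^-1 - 1 + 2x - 2x^2 + 2x^3 - 2x^4 + x^5
V(D2) = x - x^2 + 2x^3 - x^4 + x^5 - x^6  (w +6, c 12, <D> = -A^-6 + A^-2 - A^2 + 2A^6 - A^10 + A^14)
key observation: comparing 2 Jones polynomials yields 2 groups


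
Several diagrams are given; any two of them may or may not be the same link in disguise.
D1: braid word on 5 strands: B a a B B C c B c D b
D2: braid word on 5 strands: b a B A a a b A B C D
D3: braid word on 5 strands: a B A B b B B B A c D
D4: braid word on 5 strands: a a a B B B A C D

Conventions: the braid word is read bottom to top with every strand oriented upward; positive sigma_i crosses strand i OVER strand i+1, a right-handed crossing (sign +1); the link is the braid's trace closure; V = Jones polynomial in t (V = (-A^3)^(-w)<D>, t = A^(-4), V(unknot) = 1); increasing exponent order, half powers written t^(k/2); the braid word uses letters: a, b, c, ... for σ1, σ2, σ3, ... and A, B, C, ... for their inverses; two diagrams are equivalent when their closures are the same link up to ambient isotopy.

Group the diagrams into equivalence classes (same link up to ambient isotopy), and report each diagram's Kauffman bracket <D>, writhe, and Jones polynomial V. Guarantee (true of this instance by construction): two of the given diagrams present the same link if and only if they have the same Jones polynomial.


classes: {D1, D4} | {D2} | {D3}
V(D1) = t^(-7/2) - t^(-5/2) + t^(-3/2) - 2t^(-1/2) - t^(3/2)  [11 crossings, <D> = A^-9 + 2A^-1 - A^3 + A^7 - A^11, w = -1]
D2 (bracket A^-5 + A^-1; 11 crossings at w = -1): V = -t^(-1/2) - t^(1/2)
V(D3) = -t^(-11/2) + t^(-9/2) - t^(-7/2) - t^(-3/2)  (w -5, c 11, <D> = A^-9 + A^-1 - A^3 + A^7)
V(D4) = t^(-7/2) - t^(-5/2) + t^(-3/2) - 2t^(-1/2) - t^(3/2)  (w -3, c 9, <D> = A^-15 + 2A^-7 - A^-3 + A - A^5)
note: comparing 4 Jones polynomials yields 3 groups


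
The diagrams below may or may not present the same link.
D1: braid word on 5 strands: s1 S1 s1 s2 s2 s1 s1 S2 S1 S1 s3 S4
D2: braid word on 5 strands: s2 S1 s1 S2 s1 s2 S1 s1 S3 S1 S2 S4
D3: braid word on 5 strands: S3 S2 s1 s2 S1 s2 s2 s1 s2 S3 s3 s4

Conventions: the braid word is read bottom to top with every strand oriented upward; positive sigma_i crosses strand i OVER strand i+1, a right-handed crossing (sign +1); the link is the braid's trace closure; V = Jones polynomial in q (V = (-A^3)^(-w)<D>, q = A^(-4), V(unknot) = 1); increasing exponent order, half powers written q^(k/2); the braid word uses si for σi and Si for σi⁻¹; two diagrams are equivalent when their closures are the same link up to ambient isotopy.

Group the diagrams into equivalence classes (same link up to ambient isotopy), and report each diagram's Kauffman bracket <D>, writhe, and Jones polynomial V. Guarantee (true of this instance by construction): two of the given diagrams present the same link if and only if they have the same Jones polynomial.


classes: {D1} | {D2} | {D3}
V(D1) = q + q^3 - q^4  [12 crossings, <D> = -A^-10 + A^-6 + A^2, w = +2]
D2 (bracket A^-6; 12 crossings at w = -2): V = 1
V(D3) = q - q^2 + 2q^3 - q^4 + q^5 - q^6  [12 crossings, <D> = -A^-12 + A^-8 - A^-4 + 2 - A^4 + A^8, w = +4]
note: 3 classes among 3 diagrams; unequal V(q) rules out equality


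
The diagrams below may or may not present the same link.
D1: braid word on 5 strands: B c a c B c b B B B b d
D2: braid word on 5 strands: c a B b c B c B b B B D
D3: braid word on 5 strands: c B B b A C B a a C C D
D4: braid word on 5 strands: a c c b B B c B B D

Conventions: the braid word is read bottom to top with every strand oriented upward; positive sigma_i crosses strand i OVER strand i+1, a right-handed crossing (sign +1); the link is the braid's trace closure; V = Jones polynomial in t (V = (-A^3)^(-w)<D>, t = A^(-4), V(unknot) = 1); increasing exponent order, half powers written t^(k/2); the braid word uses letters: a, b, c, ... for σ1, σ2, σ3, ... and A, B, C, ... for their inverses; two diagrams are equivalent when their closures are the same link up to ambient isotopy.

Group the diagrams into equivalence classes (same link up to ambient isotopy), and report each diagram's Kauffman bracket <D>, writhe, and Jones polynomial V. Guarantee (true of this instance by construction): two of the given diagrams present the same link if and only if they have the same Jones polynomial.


classes: {D1, D2, D4} | {D3}
V(D1) = -t^-3 + 2t^-2 - 2t^-1 + 3 - 2t + 2t^2 - t^3  [12 crossings, <D> = -A^-6 + 2A^-2 - 2A^2 + 3A^6 - 2A^10 + 2A^14 - A^18, w = +2]
V(D2) = -t^-3 + 2t^-2 - 2t^-1 + 3 - 2t + 2t^2 - t^3  [12 crossings, <D> = -A^-12 + 2A^-8 - 2A^-4 + 3 - 2A^4 + 2A^8 - A^12, w = 0]
V(D3) = 1  (w -4, c 12, <D> = A^-12)
D4 (bracket -A^-12 + 2A^-8 - 2A^-4 + 3 - 2A^4 + 2A^8 - A^12; 10 crossings at w = 0): V = -t^-3 + 2t^-2 - 2t^-1 + 3 - 2t + 2t^2 - t^3
insight: V(t) takes 2 values over 4 diagrams, fixing the grouping


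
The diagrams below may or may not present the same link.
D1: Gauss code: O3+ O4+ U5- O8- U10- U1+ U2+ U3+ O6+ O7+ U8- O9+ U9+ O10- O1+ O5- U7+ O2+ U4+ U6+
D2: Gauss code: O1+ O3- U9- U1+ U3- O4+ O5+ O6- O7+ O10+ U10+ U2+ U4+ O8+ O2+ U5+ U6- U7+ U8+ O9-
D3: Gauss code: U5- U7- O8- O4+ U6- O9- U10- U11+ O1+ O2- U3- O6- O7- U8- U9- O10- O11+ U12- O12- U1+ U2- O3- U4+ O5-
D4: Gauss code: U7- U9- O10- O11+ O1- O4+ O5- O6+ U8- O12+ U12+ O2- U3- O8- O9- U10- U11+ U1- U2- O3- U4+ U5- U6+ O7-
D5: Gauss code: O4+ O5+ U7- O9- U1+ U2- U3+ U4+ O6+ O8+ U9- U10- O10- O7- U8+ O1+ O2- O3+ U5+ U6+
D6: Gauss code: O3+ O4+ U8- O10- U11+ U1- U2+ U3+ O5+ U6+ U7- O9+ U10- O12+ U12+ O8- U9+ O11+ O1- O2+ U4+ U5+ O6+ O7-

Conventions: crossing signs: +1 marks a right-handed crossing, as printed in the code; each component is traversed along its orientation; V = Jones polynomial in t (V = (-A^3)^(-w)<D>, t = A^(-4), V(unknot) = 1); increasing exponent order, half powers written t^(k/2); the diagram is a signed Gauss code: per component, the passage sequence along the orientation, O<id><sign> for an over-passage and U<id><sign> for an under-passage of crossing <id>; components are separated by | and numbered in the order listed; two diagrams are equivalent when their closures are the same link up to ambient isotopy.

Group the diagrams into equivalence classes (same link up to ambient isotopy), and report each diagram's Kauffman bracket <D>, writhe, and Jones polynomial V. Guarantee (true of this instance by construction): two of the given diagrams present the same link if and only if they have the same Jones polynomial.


grouping into links: {D1, D5, D6} | {D2} | {D3, D4}
V(D1) = t^-1 - 1 + 2t - 2t^2 + 2t^3 - 2t^4 + t^5  (w +4, c 10, <D> = A^-8 - 2A^-4 + 2 - 2A^4 + 2A^8 - A^12 + A^16)
V(D2) = t + t^3 - t^4  [10 crossings, <D> = -A^-4 + 1 + A^8, w = +4]
D3 (bracket A^-14 - A^-10 + 2A^-6 - A^-2 + A^2 - A^6; 12 crossings at w = -6): V = -t^-6 + t^-5 - t^-4 + 2t^-3 - t^-2 + t^-1
V(D4) = -t^-6 + t^-5 - t^-4 + 2t^-3 - t^-2 + t^-1  (w -4, c 12, <D> = A^-8 - A^-4 + 2 - A^4 + A^8 - A^12)
V(D5) = t^-1 - 1 + 2t - 2t^2 + 2t^3 - 2t^4 + t^5  [10 crossings, <D> = A^-14 - 2A^-10 + 2A^-6 - 2A^-2 + 2A^2 - A^6 + A^10, w = +2]
V(D6) = t^-1 - 1 + 2t - 2t^2 + 2t^3 - 2t^4 + t^5  (w +4, c 12, <D> = A^-8 - 2A^-4 + 2 - 2A^4 + 2A^8 - A^12 + A^16)
key observation: V(t) takes 3 values over 6 diagrams, fixing the grouping


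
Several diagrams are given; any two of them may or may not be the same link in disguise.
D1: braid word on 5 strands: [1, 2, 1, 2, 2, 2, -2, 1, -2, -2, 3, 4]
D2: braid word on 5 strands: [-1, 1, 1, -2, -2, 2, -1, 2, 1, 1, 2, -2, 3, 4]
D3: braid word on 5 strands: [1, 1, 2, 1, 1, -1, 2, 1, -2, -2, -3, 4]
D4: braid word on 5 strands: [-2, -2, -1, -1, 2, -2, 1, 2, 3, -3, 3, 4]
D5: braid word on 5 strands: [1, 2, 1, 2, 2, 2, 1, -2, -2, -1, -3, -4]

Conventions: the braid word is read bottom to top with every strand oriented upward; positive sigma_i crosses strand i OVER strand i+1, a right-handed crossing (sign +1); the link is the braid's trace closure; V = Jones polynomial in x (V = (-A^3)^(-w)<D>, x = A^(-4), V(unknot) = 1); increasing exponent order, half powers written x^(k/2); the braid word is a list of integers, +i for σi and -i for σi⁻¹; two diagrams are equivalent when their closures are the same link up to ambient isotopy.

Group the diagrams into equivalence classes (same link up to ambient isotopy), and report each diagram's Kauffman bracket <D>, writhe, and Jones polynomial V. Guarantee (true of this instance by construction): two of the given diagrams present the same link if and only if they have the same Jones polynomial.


grouping into links: {D1, D3, D5} | {D2} | {D4}
V(D1) = x - x^2 + 2x^3 - x^4 + x^5 - x^6  (w +6, c 12, <D> = -A^-6 + A^-2 - A^2 + 2A^6 - A^10 + A^14)
V(D2) = x + x^3 - x^4  [14 crossings, <D> = -A^-4 + 1 + A^8, w = +4]
V(D3) = x - x^2 + 2x^3 - x^4 + x^5 - x^6  [12 crossings, <D> = -A^-12 + A^-8 - A^-4 + 2 - A^4 + A^8, w = +4]
D4 (bracket 1; 12 crossings at w = 0): V = 1
V(D5) = x - x^2 + 2x^3 - x^4 + x^5 - x^6  [12 crossings, <D> = -A^-18 + A^-14 - A^-10 + 2A^-6 - A^-2 + A^2, w = +2]
key observation: comparing 5 Jones polynomials yields 3 groups


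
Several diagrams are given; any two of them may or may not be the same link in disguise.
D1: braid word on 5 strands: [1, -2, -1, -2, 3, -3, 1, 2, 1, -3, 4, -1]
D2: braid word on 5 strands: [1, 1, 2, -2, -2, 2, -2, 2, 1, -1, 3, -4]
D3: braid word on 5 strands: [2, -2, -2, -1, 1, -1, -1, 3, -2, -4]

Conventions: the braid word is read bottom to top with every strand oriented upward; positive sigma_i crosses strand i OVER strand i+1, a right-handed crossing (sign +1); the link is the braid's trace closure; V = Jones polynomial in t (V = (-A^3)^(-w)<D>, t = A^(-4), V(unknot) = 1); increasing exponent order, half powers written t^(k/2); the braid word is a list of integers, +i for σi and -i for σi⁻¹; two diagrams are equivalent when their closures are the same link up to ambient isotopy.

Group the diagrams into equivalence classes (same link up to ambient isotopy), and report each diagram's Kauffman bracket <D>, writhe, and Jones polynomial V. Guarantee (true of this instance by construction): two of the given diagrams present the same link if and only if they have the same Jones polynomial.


grouping into links: {D1} | {D2} | {D3}
V(D1) = t^-1 + 2 + t  (w 0, c 12, <D> = A^-4 + 2 + A^4)
V(D2) = 1 + t + t^2 + t^3  (w +2, c 12, <D> = A^-6 + A^-2 + A^2 + A^6)
D3 (bracket A^-8 + 2 + A^8; 10 crossings at w = -4): V = t^-5 + 2t^-3 + t^-1
why: V(t) takes 3 values over 3 diagrams, fixing the grouping


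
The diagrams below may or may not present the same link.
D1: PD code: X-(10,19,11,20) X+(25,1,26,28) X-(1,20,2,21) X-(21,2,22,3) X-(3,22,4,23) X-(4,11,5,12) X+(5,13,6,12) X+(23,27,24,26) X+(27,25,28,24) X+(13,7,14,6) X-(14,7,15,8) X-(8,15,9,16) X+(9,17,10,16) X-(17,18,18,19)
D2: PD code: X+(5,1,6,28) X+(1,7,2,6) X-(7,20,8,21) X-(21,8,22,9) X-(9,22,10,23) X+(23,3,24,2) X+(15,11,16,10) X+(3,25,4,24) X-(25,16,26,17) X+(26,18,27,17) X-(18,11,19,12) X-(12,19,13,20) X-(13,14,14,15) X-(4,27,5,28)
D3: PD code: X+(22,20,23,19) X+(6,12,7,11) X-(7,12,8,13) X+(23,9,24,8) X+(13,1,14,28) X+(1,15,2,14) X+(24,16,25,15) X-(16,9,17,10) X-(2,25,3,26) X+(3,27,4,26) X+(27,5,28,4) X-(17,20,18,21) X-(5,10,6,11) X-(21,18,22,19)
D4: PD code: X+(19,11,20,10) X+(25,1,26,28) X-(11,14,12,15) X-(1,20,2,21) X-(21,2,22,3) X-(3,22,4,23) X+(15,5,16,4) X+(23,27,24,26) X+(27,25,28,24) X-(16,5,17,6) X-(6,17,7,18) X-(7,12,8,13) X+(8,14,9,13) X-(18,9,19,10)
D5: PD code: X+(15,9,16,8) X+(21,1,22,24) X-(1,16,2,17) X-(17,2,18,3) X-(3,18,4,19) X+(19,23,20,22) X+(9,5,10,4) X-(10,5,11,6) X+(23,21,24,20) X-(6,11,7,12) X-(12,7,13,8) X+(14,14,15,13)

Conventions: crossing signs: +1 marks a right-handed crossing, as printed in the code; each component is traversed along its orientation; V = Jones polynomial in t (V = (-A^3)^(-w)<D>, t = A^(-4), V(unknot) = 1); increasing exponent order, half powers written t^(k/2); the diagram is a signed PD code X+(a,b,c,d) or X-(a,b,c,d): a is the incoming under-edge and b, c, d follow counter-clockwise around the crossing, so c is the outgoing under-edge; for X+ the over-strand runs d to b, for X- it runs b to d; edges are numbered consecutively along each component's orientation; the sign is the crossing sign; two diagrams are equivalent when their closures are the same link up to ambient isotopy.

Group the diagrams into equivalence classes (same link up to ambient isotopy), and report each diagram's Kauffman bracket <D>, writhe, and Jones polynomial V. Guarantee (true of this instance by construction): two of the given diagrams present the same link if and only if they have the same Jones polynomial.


equivalence classes: {D1, D2, D4, D5} | {D3}
D1 (bracket -A^-18 + A^-14 - A^-10 + 3A^-6 - A^-2 + A^2 - A^6; 14 crossings at w = -2): V = -t^-3 + t^-2 - t^-1 + 3 - t + t^2 - t^3
V(D2) = -t^-3 + t^-2 - t^-1 + 3 - t + t^2 - t^3  [14 crossings, <D> = -A^-18 + A^-14 - A^-10 + 3A^-6 - A^-2 + A^2 - A^6, w = -2]
V(D3) = t + t^3 - t^4  [14 crossings, <D> = -A^-10 + A^-6 + A^2, w = +2]
V(D4) = -t^-3 + t^-2 - t^-1 + 3 - t + t^2 - t^3  [14 crossings, <D> = -A^-18 + A^-14 - A^-10 + 3A^-6 - A^-2 + A^2 - A^6, w = -2]
D5 (bracket -A^-12 + A^-8 - A^-4 + 3 - A^4 + A^8 - A^12; 12 crossings at w = 0): V = -t^-3 + t^-2 - t^-1 + 3 - t + t^2 - t^3
key observation: comparing 5 Jones polynomials yields 2 groups


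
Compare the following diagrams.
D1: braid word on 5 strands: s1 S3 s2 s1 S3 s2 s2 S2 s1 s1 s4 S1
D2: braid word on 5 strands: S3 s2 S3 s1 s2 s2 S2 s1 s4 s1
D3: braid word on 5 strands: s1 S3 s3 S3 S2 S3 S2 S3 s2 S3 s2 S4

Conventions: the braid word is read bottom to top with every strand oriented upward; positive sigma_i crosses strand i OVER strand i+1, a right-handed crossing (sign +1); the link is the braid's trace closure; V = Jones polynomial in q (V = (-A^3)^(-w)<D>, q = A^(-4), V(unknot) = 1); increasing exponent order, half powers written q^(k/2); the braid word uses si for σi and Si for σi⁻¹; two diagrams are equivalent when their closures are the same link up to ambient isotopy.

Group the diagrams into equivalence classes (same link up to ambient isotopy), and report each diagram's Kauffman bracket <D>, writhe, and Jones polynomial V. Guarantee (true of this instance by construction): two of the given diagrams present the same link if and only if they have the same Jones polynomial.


equivalence classes: {D1, D2} | {D3}
D1 (bracket A^-8 - 2A^-4 + 2 - 2A^4 + 2A^8 - A^12 + A^16; 12 crossings at w = +4): V = q^-1 - 1 + 2q - 2q^2 + 2q^3 - 2q^4 + q^5
V(D2) = q^-1 - 1 + 2q - 2q^2 + 2q^3 - 2q^4 + q^5  [10 crossings, <D> = A^-8 - 2A^-4 + 2 - 2A^4 + 2A^8 - A^12 + A^16, w = +4]
V(D3) = -q^-6 + q^-5 - q^-4 + 2q^-3 - q^-2 + q^-1  (w -4, c 12, <D> = A^-8 - A^-4 + 2 - A^4 + A^8 - A^12)
observation: V(q) takes 2 values over 3 diagrams, fixing the grouping
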